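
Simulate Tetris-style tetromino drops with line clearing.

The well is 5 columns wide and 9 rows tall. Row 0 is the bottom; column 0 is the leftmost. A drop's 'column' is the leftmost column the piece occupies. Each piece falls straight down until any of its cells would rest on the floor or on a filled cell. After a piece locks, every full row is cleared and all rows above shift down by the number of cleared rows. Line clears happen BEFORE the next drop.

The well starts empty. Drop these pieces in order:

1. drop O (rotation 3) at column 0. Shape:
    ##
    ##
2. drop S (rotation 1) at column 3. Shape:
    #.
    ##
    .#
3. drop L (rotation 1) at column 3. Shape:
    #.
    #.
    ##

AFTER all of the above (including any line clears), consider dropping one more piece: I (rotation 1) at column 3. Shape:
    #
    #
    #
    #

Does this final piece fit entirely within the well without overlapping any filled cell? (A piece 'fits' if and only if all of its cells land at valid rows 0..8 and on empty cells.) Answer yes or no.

Answer: no

Derivation:
Drop 1: O rot3 at col 0 lands with bottom-row=0; cleared 0 line(s) (total 0); column heights now [2 2 0 0 0], max=2
Drop 2: S rot1 at col 3 lands with bottom-row=0; cleared 0 line(s) (total 0); column heights now [2 2 0 3 2], max=3
Drop 3: L rot1 at col 3 lands with bottom-row=3; cleared 0 line(s) (total 0); column heights now [2 2 0 6 4], max=6
Test piece I rot1 at col 3 (width 1): heights before test = [2 2 0 6 4]; fits = False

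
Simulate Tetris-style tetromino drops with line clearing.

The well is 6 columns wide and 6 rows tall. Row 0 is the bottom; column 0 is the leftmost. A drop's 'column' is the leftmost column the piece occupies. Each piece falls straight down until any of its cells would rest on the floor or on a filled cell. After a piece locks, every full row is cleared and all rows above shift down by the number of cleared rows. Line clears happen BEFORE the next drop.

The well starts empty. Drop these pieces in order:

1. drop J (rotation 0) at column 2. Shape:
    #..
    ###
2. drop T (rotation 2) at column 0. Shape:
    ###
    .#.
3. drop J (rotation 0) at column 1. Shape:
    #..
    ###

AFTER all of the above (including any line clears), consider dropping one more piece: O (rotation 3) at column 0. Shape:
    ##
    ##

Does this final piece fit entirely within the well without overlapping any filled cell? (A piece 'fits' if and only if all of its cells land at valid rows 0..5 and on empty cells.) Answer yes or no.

Drop 1: J rot0 at col 2 lands with bottom-row=0; cleared 0 line(s) (total 0); column heights now [0 0 2 1 1 0], max=2
Drop 2: T rot2 at col 0 lands with bottom-row=1; cleared 0 line(s) (total 0); column heights now [3 3 3 1 1 0], max=3
Drop 3: J rot0 at col 1 lands with bottom-row=3; cleared 0 line(s) (total 0); column heights now [3 5 4 4 1 0], max=5
Test piece O rot3 at col 0 (width 2): heights before test = [3 5 4 4 1 0]; fits = False

Answer: no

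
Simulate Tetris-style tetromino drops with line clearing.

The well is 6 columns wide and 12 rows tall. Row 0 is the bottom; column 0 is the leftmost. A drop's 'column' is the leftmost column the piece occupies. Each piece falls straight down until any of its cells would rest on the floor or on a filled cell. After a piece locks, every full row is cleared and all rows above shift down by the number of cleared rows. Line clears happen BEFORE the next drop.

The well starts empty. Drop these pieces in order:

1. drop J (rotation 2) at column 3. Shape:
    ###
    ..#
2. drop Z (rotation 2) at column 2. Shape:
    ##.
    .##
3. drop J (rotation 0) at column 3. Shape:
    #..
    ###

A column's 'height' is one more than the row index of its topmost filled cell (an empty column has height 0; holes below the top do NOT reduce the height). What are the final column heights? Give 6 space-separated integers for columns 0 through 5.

Answer: 0 0 4 6 5 5

Derivation:
Drop 1: J rot2 at col 3 lands with bottom-row=0; cleared 0 line(s) (total 0); column heights now [0 0 0 2 2 2], max=2
Drop 2: Z rot2 at col 2 lands with bottom-row=2; cleared 0 line(s) (total 0); column heights now [0 0 4 4 3 2], max=4
Drop 3: J rot0 at col 3 lands with bottom-row=4; cleared 0 line(s) (total 0); column heights now [0 0 4 6 5 5], max=6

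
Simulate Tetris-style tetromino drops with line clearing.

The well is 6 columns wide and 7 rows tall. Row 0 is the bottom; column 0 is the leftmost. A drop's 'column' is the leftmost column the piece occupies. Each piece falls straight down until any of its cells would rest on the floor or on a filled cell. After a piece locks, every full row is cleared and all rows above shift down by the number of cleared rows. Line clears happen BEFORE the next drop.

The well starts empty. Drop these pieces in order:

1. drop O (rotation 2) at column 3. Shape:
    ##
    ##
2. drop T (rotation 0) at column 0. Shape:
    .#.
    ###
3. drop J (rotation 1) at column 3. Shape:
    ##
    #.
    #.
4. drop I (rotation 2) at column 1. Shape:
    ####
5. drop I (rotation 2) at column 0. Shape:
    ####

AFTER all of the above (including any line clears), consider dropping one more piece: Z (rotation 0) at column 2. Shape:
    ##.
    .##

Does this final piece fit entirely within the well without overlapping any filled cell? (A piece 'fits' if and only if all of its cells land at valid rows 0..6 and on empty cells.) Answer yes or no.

Answer: no

Derivation:
Drop 1: O rot2 at col 3 lands with bottom-row=0; cleared 0 line(s) (total 0); column heights now [0 0 0 2 2 0], max=2
Drop 2: T rot0 at col 0 lands with bottom-row=0; cleared 0 line(s) (total 0); column heights now [1 2 1 2 2 0], max=2
Drop 3: J rot1 at col 3 lands with bottom-row=2; cleared 0 line(s) (total 0); column heights now [1 2 1 5 5 0], max=5
Drop 4: I rot2 at col 1 lands with bottom-row=5; cleared 0 line(s) (total 0); column heights now [1 6 6 6 6 0], max=6
Drop 5: I rot2 at col 0 lands with bottom-row=6; cleared 0 line(s) (total 0); column heights now [7 7 7 7 6 0], max=7
Test piece Z rot0 at col 2 (width 3): heights before test = [7 7 7 7 6 0]; fits = False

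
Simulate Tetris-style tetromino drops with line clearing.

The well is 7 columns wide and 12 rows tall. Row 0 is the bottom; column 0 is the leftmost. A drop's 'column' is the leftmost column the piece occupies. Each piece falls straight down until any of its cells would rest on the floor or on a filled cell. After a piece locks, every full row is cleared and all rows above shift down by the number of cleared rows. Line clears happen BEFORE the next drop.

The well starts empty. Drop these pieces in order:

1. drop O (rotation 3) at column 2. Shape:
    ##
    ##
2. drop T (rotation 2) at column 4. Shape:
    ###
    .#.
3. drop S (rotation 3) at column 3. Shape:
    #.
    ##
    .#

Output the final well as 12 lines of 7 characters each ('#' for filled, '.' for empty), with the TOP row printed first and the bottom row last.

Drop 1: O rot3 at col 2 lands with bottom-row=0; cleared 0 line(s) (total 0); column heights now [0 0 2 2 0 0 0], max=2
Drop 2: T rot2 at col 4 lands with bottom-row=0; cleared 0 line(s) (total 0); column heights now [0 0 2 2 2 2 2], max=2
Drop 3: S rot3 at col 3 lands with bottom-row=2; cleared 0 line(s) (total 0); column heights now [0 0 2 5 4 2 2], max=5

Answer: .......
.......
.......
.......
.......
.......
.......
...#...
...##..
....#..
..#####
..##.#.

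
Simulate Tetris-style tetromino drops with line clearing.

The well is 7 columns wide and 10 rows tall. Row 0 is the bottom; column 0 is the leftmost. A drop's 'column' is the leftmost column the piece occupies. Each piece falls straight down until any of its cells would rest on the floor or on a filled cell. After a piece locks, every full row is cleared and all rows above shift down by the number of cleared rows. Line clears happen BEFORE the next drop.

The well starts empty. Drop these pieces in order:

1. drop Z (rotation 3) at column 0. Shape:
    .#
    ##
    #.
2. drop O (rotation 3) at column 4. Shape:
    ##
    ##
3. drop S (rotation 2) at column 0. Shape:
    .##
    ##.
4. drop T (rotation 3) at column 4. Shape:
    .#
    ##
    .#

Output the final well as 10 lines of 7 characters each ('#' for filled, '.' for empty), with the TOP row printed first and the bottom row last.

Answer: .......
.......
.......
.......
.......
.##..#.
##..##.
.#...#.
##..##.
#...##.

Derivation:
Drop 1: Z rot3 at col 0 lands with bottom-row=0; cleared 0 line(s) (total 0); column heights now [2 3 0 0 0 0 0], max=3
Drop 2: O rot3 at col 4 lands with bottom-row=0; cleared 0 line(s) (total 0); column heights now [2 3 0 0 2 2 0], max=3
Drop 3: S rot2 at col 0 lands with bottom-row=3; cleared 0 line(s) (total 0); column heights now [4 5 5 0 2 2 0], max=5
Drop 4: T rot3 at col 4 lands with bottom-row=2; cleared 0 line(s) (total 0); column heights now [4 5 5 0 4 5 0], max=5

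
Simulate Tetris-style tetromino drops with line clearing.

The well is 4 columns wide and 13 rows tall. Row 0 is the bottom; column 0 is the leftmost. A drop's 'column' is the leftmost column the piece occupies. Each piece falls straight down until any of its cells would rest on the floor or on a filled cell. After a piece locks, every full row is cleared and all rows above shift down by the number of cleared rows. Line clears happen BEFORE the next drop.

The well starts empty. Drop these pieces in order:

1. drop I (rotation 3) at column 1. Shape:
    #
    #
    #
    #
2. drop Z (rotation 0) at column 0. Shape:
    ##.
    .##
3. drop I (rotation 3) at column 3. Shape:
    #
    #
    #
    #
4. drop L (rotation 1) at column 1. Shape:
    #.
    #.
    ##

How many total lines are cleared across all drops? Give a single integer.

Answer: 0

Derivation:
Drop 1: I rot3 at col 1 lands with bottom-row=0; cleared 0 line(s) (total 0); column heights now [0 4 0 0], max=4
Drop 2: Z rot0 at col 0 lands with bottom-row=4; cleared 0 line(s) (total 0); column heights now [6 6 5 0], max=6
Drop 3: I rot3 at col 3 lands with bottom-row=0; cleared 0 line(s) (total 0); column heights now [6 6 5 4], max=6
Drop 4: L rot1 at col 1 lands with bottom-row=6; cleared 0 line(s) (total 0); column heights now [6 9 7 4], max=9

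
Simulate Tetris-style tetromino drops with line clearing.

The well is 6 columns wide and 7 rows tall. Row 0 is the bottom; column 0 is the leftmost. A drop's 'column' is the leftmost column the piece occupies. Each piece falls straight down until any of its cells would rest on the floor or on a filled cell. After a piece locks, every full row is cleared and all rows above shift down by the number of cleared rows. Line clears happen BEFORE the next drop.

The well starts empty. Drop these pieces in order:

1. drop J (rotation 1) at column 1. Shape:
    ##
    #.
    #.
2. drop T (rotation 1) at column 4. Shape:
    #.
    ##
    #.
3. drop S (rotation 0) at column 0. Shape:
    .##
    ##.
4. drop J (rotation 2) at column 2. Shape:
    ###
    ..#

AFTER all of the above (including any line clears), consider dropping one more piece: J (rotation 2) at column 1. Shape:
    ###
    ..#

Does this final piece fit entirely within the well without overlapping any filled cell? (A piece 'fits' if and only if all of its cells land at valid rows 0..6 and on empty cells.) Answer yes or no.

Drop 1: J rot1 at col 1 lands with bottom-row=0; cleared 0 line(s) (total 0); column heights now [0 3 3 0 0 0], max=3
Drop 2: T rot1 at col 4 lands with bottom-row=0; cleared 0 line(s) (total 0); column heights now [0 3 3 0 3 2], max=3
Drop 3: S rot0 at col 0 lands with bottom-row=3; cleared 0 line(s) (total 0); column heights now [4 5 5 0 3 2], max=5
Drop 4: J rot2 at col 2 lands with bottom-row=4; cleared 0 line(s) (total 0); column heights now [4 5 6 6 6 2], max=6
Test piece J rot2 at col 1 (width 3): heights before test = [4 5 6 6 6 2]; fits = False

Answer: no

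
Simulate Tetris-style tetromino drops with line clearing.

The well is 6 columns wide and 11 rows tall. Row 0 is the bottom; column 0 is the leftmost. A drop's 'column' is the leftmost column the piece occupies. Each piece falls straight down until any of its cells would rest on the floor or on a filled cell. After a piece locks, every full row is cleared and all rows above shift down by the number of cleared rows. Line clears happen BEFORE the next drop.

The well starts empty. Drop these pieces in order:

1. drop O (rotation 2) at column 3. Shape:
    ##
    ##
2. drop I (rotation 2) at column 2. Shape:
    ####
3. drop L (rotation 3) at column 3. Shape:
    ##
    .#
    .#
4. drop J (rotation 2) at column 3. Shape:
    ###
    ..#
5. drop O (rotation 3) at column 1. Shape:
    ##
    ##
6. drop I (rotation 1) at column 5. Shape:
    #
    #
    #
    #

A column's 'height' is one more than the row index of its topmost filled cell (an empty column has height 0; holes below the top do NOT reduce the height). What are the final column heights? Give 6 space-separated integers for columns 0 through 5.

Drop 1: O rot2 at col 3 lands with bottom-row=0; cleared 0 line(s) (total 0); column heights now [0 0 0 2 2 0], max=2
Drop 2: I rot2 at col 2 lands with bottom-row=2; cleared 0 line(s) (total 0); column heights now [0 0 3 3 3 3], max=3
Drop 3: L rot3 at col 3 lands with bottom-row=3; cleared 0 line(s) (total 0); column heights now [0 0 3 6 6 3], max=6
Drop 4: J rot2 at col 3 lands with bottom-row=5; cleared 0 line(s) (total 0); column heights now [0 0 3 7 7 7], max=7
Drop 5: O rot3 at col 1 lands with bottom-row=3; cleared 0 line(s) (total 0); column heights now [0 5 5 7 7 7], max=7
Drop 6: I rot1 at col 5 lands with bottom-row=7; cleared 0 line(s) (total 0); column heights now [0 5 5 7 7 11], max=11

Answer: 0 5 5 7 7 11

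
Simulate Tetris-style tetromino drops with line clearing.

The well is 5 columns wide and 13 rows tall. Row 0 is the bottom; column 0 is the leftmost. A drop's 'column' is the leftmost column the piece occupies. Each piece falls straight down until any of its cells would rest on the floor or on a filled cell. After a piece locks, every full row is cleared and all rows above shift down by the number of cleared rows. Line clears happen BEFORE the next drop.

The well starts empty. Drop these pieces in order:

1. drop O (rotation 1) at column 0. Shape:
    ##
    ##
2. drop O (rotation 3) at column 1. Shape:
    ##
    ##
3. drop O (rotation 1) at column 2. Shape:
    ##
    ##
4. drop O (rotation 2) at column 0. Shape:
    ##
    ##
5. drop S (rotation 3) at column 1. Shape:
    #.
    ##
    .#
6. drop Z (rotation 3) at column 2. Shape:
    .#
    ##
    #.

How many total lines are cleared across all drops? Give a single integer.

Answer: 0

Derivation:
Drop 1: O rot1 at col 0 lands with bottom-row=0; cleared 0 line(s) (total 0); column heights now [2 2 0 0 0], max=2
Drop 2: O rot3 at col 1 lands with bottom-row=2; cleared 0 line(s) (total 0); column heights now [2 4 4 0 0], max=4
Drop 3: O rot1 at col 2 lands with bottom-row=4; cleared 0 line(s) (total 0); column heights now [2 4 6 6 0], max=6
Drop 4: O rot2 at col 0 lands with bottom-row=4; cleared 0 line(s) (total 0); column heights now [6 6 6 6 0], max=6
Drop 5: S rot3 at col 1 lands with bottom-row=6; cleared 0 line(s) (total 0); column heights now [6 9 8 6 0], max=9
Drop 6: Z rot3 at col 2 lands with bottom-row=8; cleared 0 line(s) (total 0); column heights now [6 9 10 11 0], max=11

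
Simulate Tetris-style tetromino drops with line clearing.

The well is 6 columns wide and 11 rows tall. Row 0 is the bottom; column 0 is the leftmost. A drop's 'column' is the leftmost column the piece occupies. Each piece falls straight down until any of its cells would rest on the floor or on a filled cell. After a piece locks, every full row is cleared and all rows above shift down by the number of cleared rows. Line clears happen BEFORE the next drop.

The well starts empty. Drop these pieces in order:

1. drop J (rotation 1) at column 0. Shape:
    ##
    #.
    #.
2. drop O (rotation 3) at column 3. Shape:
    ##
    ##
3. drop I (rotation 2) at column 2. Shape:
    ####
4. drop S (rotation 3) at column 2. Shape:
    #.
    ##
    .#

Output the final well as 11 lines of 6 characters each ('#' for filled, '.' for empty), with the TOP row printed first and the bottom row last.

Answer: ......
......
......
......
......
......
..#...
..##..
...#..
#..##.
#..##.

Derivation:
Drop 1: J rot1 at col 0 lands with bottom-row=0; cleared 0 line(s) (total 0); column heights now [3 3 0 0 0 0], max=3
Drop 2: O rot3 at col 3 lands with bottom-row=0; cleared 0 line(s) (total 0); column heights now [3 3 0 2 2 0], max=3
Drop 3: I rot2 at col 2 lands with bottom-row=2; cleared 1 line(s) (total 1); column heights now [2 0 0 2 2 0], max=2
Drop 4: S rot3 at col 2 lands with bottom-row=2; cleared 0 line(s) (total 1); column heights now [2 0 5 4 2 0], max=5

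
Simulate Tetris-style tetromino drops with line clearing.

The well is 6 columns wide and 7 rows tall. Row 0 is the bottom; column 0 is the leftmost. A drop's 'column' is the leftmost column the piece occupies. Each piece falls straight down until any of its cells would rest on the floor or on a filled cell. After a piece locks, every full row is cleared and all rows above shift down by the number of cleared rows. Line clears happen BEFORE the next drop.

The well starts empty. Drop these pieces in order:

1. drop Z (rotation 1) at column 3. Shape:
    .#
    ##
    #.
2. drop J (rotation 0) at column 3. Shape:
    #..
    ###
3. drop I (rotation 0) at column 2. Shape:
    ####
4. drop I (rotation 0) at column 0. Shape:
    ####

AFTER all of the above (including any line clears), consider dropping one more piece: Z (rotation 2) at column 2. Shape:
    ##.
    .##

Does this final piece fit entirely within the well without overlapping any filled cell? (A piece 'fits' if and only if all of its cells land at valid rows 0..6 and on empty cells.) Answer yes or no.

Drop 1: Z rot1 at col 3 lands with bottom-row=0; cleared 0 line(s) (total 0); column heights now [0 0 0 2 3 0], max=3
Drop 2: J rot0 at col 3 lands with bottom-row=3; cleared 0 line(s) (total 0); column heights now [0 0 0 5 4 4], max=5
Drop 3: I rot0 at col 2 lands with bottom-row=5; cleared 0 line(s) (total 0); column heights now [0 0 6 6 6 6], max=6
Drop 4: I rot0 at col 0 lands with bottom-row=6; cleared 0 line(s) (total 0); column heights now [7 7 7 7 6 6], max=7
Test piece Z rot2 at col 2 (width 3): heights before test = [7 7 7 7 6 6]; fits = False

Answer: no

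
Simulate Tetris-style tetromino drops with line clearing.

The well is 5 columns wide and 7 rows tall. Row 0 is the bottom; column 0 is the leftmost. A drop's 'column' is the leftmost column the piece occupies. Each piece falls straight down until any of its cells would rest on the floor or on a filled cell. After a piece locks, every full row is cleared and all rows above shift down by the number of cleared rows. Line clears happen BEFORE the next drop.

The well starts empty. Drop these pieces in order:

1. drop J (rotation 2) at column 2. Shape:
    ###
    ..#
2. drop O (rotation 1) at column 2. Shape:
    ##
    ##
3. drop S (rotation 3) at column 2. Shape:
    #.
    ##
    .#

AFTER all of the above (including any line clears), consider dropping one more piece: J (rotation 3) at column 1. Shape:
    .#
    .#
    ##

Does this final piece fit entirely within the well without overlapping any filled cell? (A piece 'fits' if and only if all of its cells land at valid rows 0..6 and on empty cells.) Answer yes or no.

Drop 1: J rot2 at col 2 lands with bottom-row=0; cleared 0 line(s) (total 0); column heights now [0 0 2 2 2], max=2
Drop 2: O rot1 at col 2 lands with bottom-row=2; cleared 0 line(s) (total 0); column heights now [0 0 4 4 2], max=4
Drop 3: S rot3 at col 2 lands with bottom-row=4; cleared 0 line(s) (total 0); column heights now [0 0 7 6 2], max=7
Test piece J rot3 at col 1 (width 2): heights before test = [0 0 7 6 2]; fits = False

Answer: no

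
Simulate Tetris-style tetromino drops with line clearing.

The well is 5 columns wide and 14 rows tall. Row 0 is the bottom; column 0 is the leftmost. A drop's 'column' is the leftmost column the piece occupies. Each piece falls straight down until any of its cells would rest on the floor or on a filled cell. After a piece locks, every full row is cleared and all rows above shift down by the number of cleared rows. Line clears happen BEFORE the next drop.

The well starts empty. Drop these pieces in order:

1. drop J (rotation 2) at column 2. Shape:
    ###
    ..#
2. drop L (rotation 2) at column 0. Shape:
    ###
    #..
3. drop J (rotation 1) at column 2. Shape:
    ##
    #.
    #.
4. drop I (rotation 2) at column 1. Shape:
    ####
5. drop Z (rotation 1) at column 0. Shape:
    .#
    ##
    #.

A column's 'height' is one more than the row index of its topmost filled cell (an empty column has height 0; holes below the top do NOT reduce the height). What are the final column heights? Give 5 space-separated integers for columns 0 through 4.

Answer: 7 8 6 6 2

Derivation:
Drop 1: J rot2 at col 2 lands with bottom-row=0; cleared 0 line(s) (total 0); column heights now [0 0 2 2 2], max=2
Drop 2: L rot2 at col 0 lands with bottom-row=1; cleared 0 line(s) (total 0); column heights now [3 3 3 2 2], max=3
Drop 3: J rot1 at col 2 lands with bottom-row=3; cleared 0 line(s) (total 0); column heights now [3 3 6 6 2], max=6
Drop 4: I rot2 at col 1 lands with bottom-row=6; cleared 0 line(s) (total 0); column heights now [3 7 7 7 7], max=7
Drop 5: Z rot1 at col 0 lands with bottom-row=6; cleared 1 line(s) (total 1); column heights now [7 8 6 6 2], max=8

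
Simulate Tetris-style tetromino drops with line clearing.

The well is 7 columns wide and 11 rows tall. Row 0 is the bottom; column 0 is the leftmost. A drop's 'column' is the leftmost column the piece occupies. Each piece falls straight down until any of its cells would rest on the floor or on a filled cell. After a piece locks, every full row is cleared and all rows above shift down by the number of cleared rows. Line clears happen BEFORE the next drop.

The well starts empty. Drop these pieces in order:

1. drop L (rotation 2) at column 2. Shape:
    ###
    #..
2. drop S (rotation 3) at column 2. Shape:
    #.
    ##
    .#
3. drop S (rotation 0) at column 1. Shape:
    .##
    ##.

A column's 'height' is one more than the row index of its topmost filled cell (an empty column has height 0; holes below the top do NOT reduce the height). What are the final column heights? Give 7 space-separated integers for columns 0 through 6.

Drop 1: L rot2 at col 2 lands with bottom-row=0; cleared 0 line(s) (total 0); column heights now [0 0 2 2 2 0 0], max=2
Drop 2: S rot3 at col 2 lands with bottom-row=2; cleared 0 line(s) (total 0); column heights now [0 0 5 4 2 0 0], max=5
Drop 3: S rot0 at col 1 lands with bottom-row=5; cleared 0 line(s) (total 0); column heights now [0 6 7 7 2 0 0], max=7

Answer: 0 6 7 7 2 0 0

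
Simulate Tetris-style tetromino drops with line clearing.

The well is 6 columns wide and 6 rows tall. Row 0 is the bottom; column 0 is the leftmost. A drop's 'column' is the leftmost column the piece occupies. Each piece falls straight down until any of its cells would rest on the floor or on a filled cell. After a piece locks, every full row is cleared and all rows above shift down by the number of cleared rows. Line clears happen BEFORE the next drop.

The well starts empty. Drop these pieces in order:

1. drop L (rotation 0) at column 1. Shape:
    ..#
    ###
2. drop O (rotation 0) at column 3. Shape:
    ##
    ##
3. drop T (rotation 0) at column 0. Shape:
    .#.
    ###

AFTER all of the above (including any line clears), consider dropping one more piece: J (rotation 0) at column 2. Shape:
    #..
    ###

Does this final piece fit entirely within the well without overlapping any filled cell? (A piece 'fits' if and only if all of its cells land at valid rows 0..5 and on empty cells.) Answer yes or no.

Answer: yes

Derivation:
Drop 1: L rot0 at col 1 lands with bottom-row=0; cleared 0 line(s) (total 0); column heights now [0 1 1 2 0 0], max=2
Drop 2: O rot0 at col 3 lands with bottom-row=2; cleared 0 line(s) (total 0); column heights now [0 1 1 4 4 0], max=4
Drop 3: T rot0 at col 0 lands with bottom-row=1; cleared 0 line(s) (total 0); column heights now [2 3 2 4 4 0], max=4
Test piece J rot0 at col 2 (width 3): heights before test = [2 3 2 4 4 0]; fits = True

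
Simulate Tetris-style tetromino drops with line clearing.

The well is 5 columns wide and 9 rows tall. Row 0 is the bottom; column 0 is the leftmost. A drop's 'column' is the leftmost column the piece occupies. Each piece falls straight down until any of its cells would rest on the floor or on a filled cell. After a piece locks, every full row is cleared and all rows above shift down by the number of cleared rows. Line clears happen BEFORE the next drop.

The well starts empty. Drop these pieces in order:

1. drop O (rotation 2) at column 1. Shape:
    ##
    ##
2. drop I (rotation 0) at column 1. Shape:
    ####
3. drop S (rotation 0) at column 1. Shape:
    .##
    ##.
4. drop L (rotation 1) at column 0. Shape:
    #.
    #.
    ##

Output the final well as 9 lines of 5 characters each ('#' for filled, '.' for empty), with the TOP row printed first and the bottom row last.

Drop 1: O rot2 at col 1 lands with bottom-row=0; cleared 0 line(s) (total 0); column heights now [0 2 2 0 0], max=2
Drop 2: I rot0 at col 1 lands with bottom-row=2; cleared 0 line(s) (total 0); column heights now [0 3 3 3 3], max=3
Drop 3: S rot0 at col 1 lands with bottom-row=3; cleared 0 line(s) (total 0); column heights now [0 4 5 5 3], max=5
Drop 4: L rot1 at col 0 lands with bottom-row=4; cleared 0 line(s) (total 0); column heights now [7 5 5 5 3], max=7

Answer: .....
.....
#....
#....
####.
.##..
.####
.##..
.##..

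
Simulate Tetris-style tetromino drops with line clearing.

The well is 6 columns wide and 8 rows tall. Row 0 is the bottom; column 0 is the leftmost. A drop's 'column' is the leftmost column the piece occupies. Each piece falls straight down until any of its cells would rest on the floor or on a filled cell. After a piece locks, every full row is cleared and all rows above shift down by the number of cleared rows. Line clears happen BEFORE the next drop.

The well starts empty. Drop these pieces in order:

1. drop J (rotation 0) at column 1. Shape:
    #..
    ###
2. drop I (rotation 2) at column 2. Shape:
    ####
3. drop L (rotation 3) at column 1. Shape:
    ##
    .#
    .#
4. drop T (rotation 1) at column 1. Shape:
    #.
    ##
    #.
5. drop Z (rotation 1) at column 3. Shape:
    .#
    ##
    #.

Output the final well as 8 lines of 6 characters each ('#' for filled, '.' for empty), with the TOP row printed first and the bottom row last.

Answer: .#....
.##...
.#....
.##.#.
..###.
..##..
.#####
.###..

Derivation:
Drop 1: J rot0 at col 1 lands with bottom-row=0; cleared 0 line(s) (total 0); column heights now [0 2 1 1 0 0], max=2
Drop 2: I rot2 at col 2 lands with bottom-row=1; cleared 0 line(s) (total 0); column heights now [0 2 2 2 2 2], max=2
Drop 3: L rot3 at col 1 lands with bottom-row=2; cleared 0 line(s) (total 0); column heights now [0 5 5 2 2 2], max=5
Drop 4: T rot1 at col 1 lands with bottom-row=5; cleared 0 line(s) (total 0); column heights now [0 8 7 2 2 2], max=8
Drop 5: Z rot1 at col 3 lands with bottom-row=2; cleared 0 line(s) (total 0); column heights now [0 8 7 4 5 2], max=8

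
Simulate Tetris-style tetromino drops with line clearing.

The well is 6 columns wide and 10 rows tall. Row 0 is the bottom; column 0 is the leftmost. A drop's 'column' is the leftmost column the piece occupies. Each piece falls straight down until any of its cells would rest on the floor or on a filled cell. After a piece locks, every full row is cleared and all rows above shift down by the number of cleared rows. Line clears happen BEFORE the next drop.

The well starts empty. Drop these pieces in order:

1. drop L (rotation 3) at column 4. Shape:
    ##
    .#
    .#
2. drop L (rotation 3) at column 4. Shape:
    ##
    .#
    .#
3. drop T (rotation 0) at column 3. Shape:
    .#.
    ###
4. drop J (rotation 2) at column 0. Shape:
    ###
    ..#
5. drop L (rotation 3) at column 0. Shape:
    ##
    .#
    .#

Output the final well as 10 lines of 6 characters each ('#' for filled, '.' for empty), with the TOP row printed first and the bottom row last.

Answer: ......
......
....#.
...###
....##
##...#
.#...#
.#..##
###..#
..#..#

Derivation:
Drop 1: L rot3 at col 4 lands with bottom-row=0; cleared 0 line(s) (total 0); column heights now [0 0 0 0 3 3], max=3
Drop 2: L rot3 at col 4 lands with bottom-row=3; cleared 0 line(s) (total 0); column heights now [0 0 0 0 6 6], max=6
Drop 3: T rot0 at col 3 lands with bottom-row=6; cleared 0 line(s) (total 0); column heights now [0 0 0 7 8 7], max=8
Drop 4: J rot2 at col 0 lands with bottom-row=0; cleared 0 line(s) (total 0); column heights now [2 2 2 7 8 7], max=8
Drop 5: L rot3 at col 0 lands with bottom-row=2; cleared 0 line(s) (total 0); column heights now [5 5 2 7 8 7], max=8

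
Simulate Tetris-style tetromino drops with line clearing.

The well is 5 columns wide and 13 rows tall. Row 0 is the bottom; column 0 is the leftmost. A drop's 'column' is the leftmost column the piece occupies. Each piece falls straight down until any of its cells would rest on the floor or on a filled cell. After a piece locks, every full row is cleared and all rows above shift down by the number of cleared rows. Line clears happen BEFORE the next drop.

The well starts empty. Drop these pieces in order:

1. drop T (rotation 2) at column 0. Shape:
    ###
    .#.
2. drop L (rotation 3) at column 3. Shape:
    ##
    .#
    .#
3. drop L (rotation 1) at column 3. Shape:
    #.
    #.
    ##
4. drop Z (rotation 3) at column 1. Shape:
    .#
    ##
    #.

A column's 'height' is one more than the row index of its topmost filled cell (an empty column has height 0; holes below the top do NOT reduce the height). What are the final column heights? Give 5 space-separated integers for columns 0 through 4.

Answer: 2 4 5 6 4

Derivation:
Drop 1: T rot2 at col 0 lands with bottom-row=0; cleared 0 line(s) (total 0); column heights now [2 2 2 0 0], max=2
Drop 2: L rot3 at col 3 lands with bottom-row=0; cleared 0 line(s) (total 0); column heights now [2 2 2 3 3], max=3
Drop 3: L rot1 at col 3 lands with bottom-row=3; cleared 0 line(s) (total 0); column heights now [2 2 2 6 4], max=6
Drop 4: Z rot3 at col 1 lands with bottom-row=2; cleared 0 line(s) (total 0); column heights now [2 4 5 6 4], max=6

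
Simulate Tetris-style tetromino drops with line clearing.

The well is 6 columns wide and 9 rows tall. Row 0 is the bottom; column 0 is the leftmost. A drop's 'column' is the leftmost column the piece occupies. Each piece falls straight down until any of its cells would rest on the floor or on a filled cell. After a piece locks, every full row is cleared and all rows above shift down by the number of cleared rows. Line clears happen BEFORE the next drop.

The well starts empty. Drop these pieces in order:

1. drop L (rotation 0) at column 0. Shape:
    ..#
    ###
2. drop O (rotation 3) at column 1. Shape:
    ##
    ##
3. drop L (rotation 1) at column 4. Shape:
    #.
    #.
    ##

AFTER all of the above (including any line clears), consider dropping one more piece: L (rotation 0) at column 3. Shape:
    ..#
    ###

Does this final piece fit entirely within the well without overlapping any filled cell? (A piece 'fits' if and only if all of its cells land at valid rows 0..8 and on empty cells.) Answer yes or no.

Answer: yes

Derivation:
Drop 1: L rot0 at col 0 lands with bottom-row=0; cleared 0 line(s) (total 0); column heights now [1 1 2 0 0 0], max=2
Drop 2: O rot3 at col 1 lands with bottom-row=2; cleared 0 line(s) (total 0); column heights now [1 4 4 0 0 0], max=4
Drop 3: L rot1 at col 4 lands with bottom-row=0; cleared 0 line(s) (total 0); column heights now [1 4 4 0 3 1], max=4
Test piece L rot0 at col 3 (width 3): heights before test = [1 4 4 0 3 1]; fits = True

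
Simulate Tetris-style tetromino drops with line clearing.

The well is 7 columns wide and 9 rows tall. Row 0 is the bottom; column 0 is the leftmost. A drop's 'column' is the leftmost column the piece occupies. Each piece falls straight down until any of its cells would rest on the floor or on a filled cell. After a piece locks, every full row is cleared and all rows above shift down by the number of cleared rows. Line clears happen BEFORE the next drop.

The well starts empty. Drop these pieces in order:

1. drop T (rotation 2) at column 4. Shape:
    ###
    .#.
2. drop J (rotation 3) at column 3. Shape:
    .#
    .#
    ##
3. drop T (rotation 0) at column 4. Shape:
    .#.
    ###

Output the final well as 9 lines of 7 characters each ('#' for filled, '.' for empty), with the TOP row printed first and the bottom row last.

Answer: .......
.......
.....#.
....###
....#..
....#..
...##..
....###
.....#.

Derivation:
Drop 1: T rot2 at col 4 lands with bottom-row=0; cleared 0 line(s) (total 0); column heights now [0 0 0 0 2 2 2], max=2
Drop 2: J rot3 at col 3 lands with bottom-row=2; cleared 0 line(s) (total 0); column heights now [0 0 0 3 5 2 2], max=5
Drop 3: T rot0 at col 4 lands with bottom-row=5; cleared 0 line(s) (total 0); column heights now [0 0 0 3 6 7 6], max=7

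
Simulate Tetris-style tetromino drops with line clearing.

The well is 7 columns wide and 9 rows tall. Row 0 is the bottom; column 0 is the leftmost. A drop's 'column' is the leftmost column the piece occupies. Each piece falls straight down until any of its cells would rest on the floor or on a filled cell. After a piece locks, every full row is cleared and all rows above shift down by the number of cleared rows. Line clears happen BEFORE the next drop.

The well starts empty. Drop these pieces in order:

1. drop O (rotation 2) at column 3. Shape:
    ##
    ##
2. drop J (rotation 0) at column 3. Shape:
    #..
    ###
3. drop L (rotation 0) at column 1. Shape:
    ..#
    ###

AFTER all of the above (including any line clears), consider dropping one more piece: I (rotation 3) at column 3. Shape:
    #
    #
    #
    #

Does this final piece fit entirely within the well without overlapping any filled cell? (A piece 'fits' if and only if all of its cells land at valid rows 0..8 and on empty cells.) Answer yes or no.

Drop 1: O rot2 at col 3 lands with bottom-row=0; cleared 0 line(s) (total 0); column heights now [0 0 0 2 2 0 0], max=2
Drop 2: J rot0 at col 3 lands with bottom-row=2; cleared 0 line(s) (total 0); column heights now [0 0 0 4 3 3 0], max=4
Drop 3: L rot0 at col 1 lands with bottom-row=4; cleared 0 line(s) (total 0); column heights now [0 5 5 6 3 3 0], max=6
Test piece I rot3 at col 3 (width 1): heights before test = [0 5 5 6 3 3 0]; fits = False

Answer: no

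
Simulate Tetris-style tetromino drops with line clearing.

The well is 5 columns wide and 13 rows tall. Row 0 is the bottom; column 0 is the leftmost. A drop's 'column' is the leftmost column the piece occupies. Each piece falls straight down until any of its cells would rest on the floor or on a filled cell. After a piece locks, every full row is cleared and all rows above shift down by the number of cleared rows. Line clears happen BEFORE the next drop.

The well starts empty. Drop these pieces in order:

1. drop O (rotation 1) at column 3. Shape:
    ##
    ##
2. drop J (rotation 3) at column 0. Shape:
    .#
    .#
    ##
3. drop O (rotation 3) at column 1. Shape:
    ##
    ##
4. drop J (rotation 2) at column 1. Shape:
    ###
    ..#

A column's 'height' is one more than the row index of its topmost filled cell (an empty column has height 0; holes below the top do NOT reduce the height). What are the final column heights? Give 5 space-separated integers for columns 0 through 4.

Drop 1: O rot1 at col 3 lands with bottom-row=0; cleared 0 line(s) (total 0); column heights now [0 0 0 2 2], max=2
Drop 2: J rot3 at col 0 lands with bottom-row=0; cleared 0 line(s) (total 0); column heights now [1 3 0 2 2], max=3
Drop 3: O rot3 at col 1 lands with bottom-row=3; cleared 0 line(s) (total 0); column heights now [1 5 5 2 2], max=5
Drop 4: J rot2 at col 1 lands with bottom-row=4; cleared 0 line(s) (total 0); column heights now [1 6 6 6 2], max=6

Answer: 1 6 6 6 2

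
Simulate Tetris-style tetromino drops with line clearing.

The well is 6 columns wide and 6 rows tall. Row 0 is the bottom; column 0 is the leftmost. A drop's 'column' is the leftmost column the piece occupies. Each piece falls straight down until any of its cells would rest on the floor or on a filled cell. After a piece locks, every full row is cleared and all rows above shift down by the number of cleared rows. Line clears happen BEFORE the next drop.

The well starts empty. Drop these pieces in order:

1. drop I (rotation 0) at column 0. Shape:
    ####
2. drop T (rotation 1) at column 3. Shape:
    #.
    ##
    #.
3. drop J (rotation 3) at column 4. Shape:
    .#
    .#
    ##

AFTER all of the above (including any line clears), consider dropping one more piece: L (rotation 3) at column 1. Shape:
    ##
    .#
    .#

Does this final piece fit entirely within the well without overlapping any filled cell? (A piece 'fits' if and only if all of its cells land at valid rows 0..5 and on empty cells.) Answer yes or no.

Answer: yes

Derivation:
Drop 1: I rot0 at col 0 lands with bottom-row=0; cleared 0 line(s) (total 0); column heights now [1 1 1 1 0 0], max=1
Drop 2: T rot1 at col 3 lands with bottom-row=1; cleared 0 line(s) (total 0); column heights now [1 1 1 4 3 0], max=4
Drop 3: J rot3 at col 4 lands with bottom-row=3; cleared 0 line(s) (total 0); column heights now [1 1 1 4 4 6], max=6
Test piece L rot3 at col 1 (width 2): heights before test = [1 1 1 4 4 6]; fits = True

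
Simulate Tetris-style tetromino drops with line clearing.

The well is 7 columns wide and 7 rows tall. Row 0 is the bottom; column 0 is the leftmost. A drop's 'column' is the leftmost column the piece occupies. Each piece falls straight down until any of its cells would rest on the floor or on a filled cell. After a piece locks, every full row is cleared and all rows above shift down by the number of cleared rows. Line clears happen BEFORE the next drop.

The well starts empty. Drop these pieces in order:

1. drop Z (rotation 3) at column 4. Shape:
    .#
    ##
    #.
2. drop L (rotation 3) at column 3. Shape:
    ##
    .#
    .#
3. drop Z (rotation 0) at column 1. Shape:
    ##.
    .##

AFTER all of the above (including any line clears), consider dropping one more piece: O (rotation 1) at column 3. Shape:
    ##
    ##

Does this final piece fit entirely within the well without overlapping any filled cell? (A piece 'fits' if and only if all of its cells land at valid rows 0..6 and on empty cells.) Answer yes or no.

Drop 1: Z rot3 at col 4 lands with bottom-row=0; cleared 0 line(s) (total 0); column heights now [0 0 0 0 2 3 0], max=3
Drop 2: L rot3 at col 3 lands with bottom-row=2; cleared 0 line(s) (total 0); column heights now [0 0 0 5 5 3 0], max=5
Drop 3: Z rot0 at col 1 lands with bottom-row=5; cleared 0 line(s) (total 0); column heights now [0 7 7 6 5 3 0], max=7
Test piece O rot1 at col 3 (width 2): heights before test = [0 7 7 6 5 3 0]; fits = False

Answer: no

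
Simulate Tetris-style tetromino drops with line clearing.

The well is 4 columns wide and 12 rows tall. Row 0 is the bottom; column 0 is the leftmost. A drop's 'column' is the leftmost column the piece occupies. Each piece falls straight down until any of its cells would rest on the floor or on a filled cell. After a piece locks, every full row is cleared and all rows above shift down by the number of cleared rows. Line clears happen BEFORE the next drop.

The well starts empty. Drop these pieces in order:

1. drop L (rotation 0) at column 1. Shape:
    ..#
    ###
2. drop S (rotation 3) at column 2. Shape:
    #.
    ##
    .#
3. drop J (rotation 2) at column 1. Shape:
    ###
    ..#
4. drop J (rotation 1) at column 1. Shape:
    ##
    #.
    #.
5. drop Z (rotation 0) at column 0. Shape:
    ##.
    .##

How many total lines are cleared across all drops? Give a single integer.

Drop 1: L rot0 at col 1 lands with bottom-row=0; cleared 0 line(s) (total 0); column heights now [0 1 1 2], max=2
Drop 2: S rot3 at col 2 lands with bottom-row=2; cleared 0 line(s) (total 0); column heights now [0 1 5 4], max=5
Drop 3: J rot2 at col 1 lands with bottom-row=4; cleared 0 line(s) (total 0); column heights now [0 6 6 6], max=6
Drop 4: J rot1 at col 1 lands with bottom-row=6; cleared 0 line(s) (total 0); column heights now [0 9 9 6], max=9
Drop 5: Z rot0 at col 0 lands with bottom-row=9; cleared 0 line(s) (total 0); column heights now [11 11 10 6], max=11

Answer: 0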